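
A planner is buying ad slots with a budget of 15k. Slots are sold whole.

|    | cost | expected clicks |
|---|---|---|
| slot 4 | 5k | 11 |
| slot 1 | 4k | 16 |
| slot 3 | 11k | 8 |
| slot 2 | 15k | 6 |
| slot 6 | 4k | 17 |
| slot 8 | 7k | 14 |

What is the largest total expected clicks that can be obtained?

47

slot 4 + slot 1 + slot 6: cost 5 + 4 + 4 = 13 ≤ 15, expected clicks 11 + 16 + 17 = 44.
slot 1 + slot 6: cost 4 + 4 = 8 ≤ 15, expected clicks 16 + 17 = 33.
slot 1 + slot 6 + slot 8: cost 4 + 4 + 7 = 15 ≤ 15, expected clicks 16 + 17 + 14 = 47.
Best is slot 1, slot 6, and slot 8 with total expected clicks 47.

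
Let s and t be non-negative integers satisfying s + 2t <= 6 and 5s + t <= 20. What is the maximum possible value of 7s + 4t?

28

The continuous relaxation peaks at (3.78, 1.11) with value 30.89; rounding to a feasible lattice point costs some objective.
(s,t)=(4,0): 1·4+2·0=4≤6, 5·4+1·0=20≤20, objective 28.
(s,t)=(3,1): 1·3+2·1=5≤6, 5·3+1·1=16≤20, objective 25.
The best lattice point is (4,0), giving 28.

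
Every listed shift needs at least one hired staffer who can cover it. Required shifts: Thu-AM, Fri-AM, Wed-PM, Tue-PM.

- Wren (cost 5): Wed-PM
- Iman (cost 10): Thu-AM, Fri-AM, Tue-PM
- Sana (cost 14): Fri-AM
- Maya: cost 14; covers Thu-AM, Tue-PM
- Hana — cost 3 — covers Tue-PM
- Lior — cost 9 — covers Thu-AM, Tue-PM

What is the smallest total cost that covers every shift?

This is an integer covering problem.
The greedy cost-per-new-shift heuristic would pick Hana, Wren, and Iman for 18, but a cheaper cover exists.
Choose Wren and Iman: together they cover Thu-AM, Fri-AM, Wed-PM, Tue-PM — every shift.
Total cost: 5 + 10 = 15.
No cover costs less than 15.

15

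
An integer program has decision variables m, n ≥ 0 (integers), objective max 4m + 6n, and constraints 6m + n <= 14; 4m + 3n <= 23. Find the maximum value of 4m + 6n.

42

The continuous relaxation peaks at (0, 7.67) with value 46.00; rounding to a feasible lattice point costs some objective.
(m,n)=(0,7): 6·0+1·7=7≤14, 4·0+3·7=21≤23, objective 42.
(m,n)=(1,6): 6·1+1·6=12≤14, 4·1+3·6=22≤23, objective 40.
(m,n)=(0,6): 6·0+1·6=6≤14, 4·0+3·6=18≤23, objective 36.
Maximum is 42 at (m,n)=(0,7).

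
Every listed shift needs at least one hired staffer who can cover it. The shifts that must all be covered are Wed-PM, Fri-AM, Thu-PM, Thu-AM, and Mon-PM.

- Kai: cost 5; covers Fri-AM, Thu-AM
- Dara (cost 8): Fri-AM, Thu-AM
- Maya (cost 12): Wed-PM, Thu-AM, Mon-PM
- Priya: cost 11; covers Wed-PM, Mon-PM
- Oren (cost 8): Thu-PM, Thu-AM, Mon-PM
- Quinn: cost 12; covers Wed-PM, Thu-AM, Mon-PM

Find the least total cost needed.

Choose Kai, Priya, and Oren: together they cover Wed-PM, Fri-AM, Thu-PM, Thu-AM, Mon-PM — every shift.
Total cost: 5 + 11 + 8 = 24.
No cover costs less than 24.

24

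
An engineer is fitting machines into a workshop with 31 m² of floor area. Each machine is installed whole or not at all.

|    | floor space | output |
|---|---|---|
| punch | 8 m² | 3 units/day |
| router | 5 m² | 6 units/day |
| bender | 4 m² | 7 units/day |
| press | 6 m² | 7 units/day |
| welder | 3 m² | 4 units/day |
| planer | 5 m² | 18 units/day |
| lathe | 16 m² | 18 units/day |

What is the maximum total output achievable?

This is a 0-1 knapsack instance.
router + bender + planer + lathe: floor space 5 + 4 + 5 + 16 = 30 ≤ 31, output 6 + 7 + 18 + 18 = 49.
bender + welder + planer + lathe: floor space 4 + 3 + 5 + 16 = 28 ≤ 31, output 7 + 4 + 18 + 18 = 47.
bender + press + planer + lathe: floor space 4 + 6 + 5 + 16 = 31 ≤ 31, output 7 + 7 + 18 + 18 = 50.
Best is bender, press, planer, and lathe with total output 50.

50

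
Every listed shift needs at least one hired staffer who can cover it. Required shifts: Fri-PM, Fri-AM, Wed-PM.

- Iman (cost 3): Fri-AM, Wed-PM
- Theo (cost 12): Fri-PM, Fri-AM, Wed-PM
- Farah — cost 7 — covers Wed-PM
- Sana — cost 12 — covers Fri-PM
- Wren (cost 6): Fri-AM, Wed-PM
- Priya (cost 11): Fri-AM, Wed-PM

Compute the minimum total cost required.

12

Theo alone covers Fri-PM, Fri-AM, Wed-PM — every shift.
Total cost: 12.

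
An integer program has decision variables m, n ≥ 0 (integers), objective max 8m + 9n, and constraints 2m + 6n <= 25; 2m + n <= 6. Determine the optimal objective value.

The continuous relaxation peaks at (1.1, 3.8) with value 43.00; rounding to a feasible lattice point costs some objective.
(m,n)=(0,4) is feasible, giving 36.
(m,n)=(1,3) is feasible, giving 35.
(m,n)=(2,2) is feasible, giving 34.
No feasible integer point exceeds 36.

36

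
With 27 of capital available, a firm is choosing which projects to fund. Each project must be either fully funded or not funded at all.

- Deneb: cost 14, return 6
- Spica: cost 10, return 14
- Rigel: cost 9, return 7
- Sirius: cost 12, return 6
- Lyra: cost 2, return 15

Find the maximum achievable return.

Deneb + Spica + Lyra: cost 14 + 10 + 2 = 26 ≤ 27, return 6 + 14 + 15 = 35.
Spica + Rigel + Lyra: cost 10 + 9 + 2 = 21 ≤ 27, return 14 + 7 + 15 = 36.
Spica + Sirius + Lyra: cost 10 + 12 + 2 = 24 ≤ 27, return 14 + 6 + 15 = 35.
Best is Spica, Rigel, and Lyra with total return 36.

36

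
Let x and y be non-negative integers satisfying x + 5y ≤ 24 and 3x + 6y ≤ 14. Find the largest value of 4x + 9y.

(x,y)=(0,2): 1·0+5·2=10≤24, 3·0+6·2=12≤14, objective 18.
(x,y)=(1,1): 1·1+5·1=6≤24, 3·1+6·1=9≤14, objective 13.
(x,y)=(0,1): 1·0+5·1=5≤24, 3·0+6·1=6≤14, objective 9.
Maximum is 18 at (x,y)=(0,2).

18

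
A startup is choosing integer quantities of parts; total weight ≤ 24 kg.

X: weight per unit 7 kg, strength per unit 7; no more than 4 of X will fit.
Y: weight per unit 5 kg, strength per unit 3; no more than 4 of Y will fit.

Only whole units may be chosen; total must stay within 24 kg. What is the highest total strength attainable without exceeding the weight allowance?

21

This is a bounded integer knapsack.
Take 3×X: weight 21 ≤ 24, strength 3·7 = 21.
No other integer combination yields more.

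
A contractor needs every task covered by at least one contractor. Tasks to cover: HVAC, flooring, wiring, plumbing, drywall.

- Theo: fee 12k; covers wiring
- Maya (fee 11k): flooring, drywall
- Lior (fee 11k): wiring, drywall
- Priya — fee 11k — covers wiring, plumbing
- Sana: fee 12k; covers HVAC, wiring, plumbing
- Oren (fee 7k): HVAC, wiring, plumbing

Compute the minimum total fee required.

18

This is an integer covering problem.
Choose Maya and Oren: together they cover HVAC, flooring, wiring, plumbing, drywall — every task.
Total fee: 11 + 7 = 18.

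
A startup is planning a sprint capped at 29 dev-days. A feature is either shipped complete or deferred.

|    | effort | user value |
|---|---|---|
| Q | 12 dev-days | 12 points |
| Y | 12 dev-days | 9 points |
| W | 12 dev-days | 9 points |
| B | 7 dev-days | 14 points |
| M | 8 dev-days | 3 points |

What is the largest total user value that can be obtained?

29

Allowing fractional choices, the relaxed optimum would be about 33.5, but features are indivisible.
Q + B + M: effort 12 + 7 + 8 = 27 ≤ 29, user value 12 + 14 + 3 = 29.
Y + B + M: effort 12 + 7 + 8 = 27 ≤ 29, user value 9 + 14 + 3 = 26.
Q + B: effort 12 + 7 = 19 ≤ 29, user value 12 + 14 = 26.
Best is Q, B, and M with total user value 29.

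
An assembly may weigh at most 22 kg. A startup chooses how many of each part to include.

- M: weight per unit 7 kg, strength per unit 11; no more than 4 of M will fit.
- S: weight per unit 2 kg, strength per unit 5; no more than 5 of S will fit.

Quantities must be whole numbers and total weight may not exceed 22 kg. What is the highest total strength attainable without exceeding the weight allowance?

42

Take 2×M and 4×S: weight 22 ≤ 22, strength 2·11 + 4·5 = 42.
No other integer combination yields more.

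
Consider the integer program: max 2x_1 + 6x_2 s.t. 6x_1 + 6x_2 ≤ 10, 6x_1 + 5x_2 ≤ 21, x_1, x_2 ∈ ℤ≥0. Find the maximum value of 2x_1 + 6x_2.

6

(x_1,x_2)=(0,1): 6·0+6·1=6≤10, 6·0+5·1=5≤21, objective 6.
(x_1,x_2)=(1,0): 6·1+6·0=6≤10, 6·1+5·0=6≤21, objective 2.
(x_1,x_2)=(0,0): 6·0+6·0=0≤10, 6·0+5·0=0≤21, objective 0.
The best lattice point is (0,1), giving 6.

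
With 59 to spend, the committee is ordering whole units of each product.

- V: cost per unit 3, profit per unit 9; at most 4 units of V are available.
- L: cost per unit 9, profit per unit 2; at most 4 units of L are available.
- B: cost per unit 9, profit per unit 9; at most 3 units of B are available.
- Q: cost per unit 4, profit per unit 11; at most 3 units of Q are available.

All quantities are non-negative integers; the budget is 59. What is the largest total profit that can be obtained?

96

4×V, 3×B, and 3×Q: cost 51 ≤ 59, profit 4·9 + 3·9 + 3·11 = 96.
3×V, 1×L, 3×B, and 3×Q: cost 57 ≤ 59, profit 3·9 + 1·2 + 3·9 + 3·11 = 89.
Best is 96.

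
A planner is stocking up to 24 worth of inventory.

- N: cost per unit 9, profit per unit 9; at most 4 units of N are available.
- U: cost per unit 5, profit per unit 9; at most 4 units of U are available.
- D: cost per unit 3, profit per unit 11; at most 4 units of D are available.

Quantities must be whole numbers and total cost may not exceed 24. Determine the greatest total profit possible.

2×U and 4×D: cost 22 ≤ 24, profit 2·9 + 4·11 = 62.
3×U and 3×D: cost 24 ≤ 24, profit 3·9 + 3·11 = 60.
Best is 62.

62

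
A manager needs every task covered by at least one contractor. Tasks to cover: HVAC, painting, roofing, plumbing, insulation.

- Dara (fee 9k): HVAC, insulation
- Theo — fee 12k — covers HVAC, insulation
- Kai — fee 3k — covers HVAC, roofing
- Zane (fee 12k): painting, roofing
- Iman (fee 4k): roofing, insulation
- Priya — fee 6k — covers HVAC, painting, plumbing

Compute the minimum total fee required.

The greedy cost-per-new-task heuristic would pick Kai, Priya, and Iman for 13, but a cheaper cover exists.
Choose Iman and Priya: together they cover HVAC, painting, roofing, plumbing, insulation — every task.
Total fee: 4 + 6 = 10.
No cover costs less than 10.

10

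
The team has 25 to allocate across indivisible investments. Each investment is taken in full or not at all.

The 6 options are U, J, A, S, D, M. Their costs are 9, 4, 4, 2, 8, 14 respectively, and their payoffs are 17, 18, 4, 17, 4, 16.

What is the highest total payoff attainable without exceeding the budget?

56

This is an integer program with binary decision variables.
Allowing fractional choices, the relaxed optimum would be about 63.4, but investments are indivisible.
U + J + A + S: cost 9 + 4 + 4 + 2 = 19 ≤ 25, payoff 17 + 18 + 4 + 17 = 56.
U + J + S + D: cost 9 + 4 + 2 + 8 = 23 ≤ 25, payoff 17 + 18 + 17 + 4 = 56.
The maximum payoff is 56; one optimal choice is U, J, A, and S.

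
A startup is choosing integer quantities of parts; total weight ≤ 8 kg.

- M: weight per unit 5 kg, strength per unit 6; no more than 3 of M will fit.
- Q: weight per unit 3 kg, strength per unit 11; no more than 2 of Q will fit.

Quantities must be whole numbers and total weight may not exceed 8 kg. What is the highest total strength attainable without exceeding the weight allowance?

Take 2×Q: weight 6 ≤ 8, strength 2·11 = 22.
Q has the best ratio (11/3) and is taken to its limit of 2; remaining capacity is filled optimally with the others.

22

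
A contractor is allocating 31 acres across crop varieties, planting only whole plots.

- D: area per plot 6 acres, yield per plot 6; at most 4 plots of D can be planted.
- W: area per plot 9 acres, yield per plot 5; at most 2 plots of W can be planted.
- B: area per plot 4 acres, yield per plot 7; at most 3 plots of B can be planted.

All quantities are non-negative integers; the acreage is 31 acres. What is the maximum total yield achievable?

B has the best ratio (7/4); taking only B gives at most 3×7 = 21 (stopped by the supply cap of 3).
Mixing does better — 3×D and 3×B: area 30 ≤ 31, yield 3·6 + 3·7 = 39.

39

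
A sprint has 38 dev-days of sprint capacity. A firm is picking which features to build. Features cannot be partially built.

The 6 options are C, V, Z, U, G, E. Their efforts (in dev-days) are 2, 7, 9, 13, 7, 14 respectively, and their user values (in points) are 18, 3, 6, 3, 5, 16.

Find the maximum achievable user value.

45

Take C, Z, G, and E: effort 2 + 9 + 7 + 14 = 32 ≤ 38, user value 18 + 6 + 5 + 16 = 45.
No other feasible combination does better.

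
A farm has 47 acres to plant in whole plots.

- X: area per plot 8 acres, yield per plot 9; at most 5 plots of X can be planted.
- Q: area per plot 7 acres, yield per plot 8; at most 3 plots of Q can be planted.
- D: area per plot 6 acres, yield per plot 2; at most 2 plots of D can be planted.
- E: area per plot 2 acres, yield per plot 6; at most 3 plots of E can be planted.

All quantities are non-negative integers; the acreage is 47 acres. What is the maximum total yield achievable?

63

This is a bounded integer knapsack.
Take 5×X and 3×E: area 46 ≤ 47, yield 5·9 + 3·6 = 63.
E has the best ratio (6/2) and is taken to its limit of 3; remaining capacity is filled optimally with the others.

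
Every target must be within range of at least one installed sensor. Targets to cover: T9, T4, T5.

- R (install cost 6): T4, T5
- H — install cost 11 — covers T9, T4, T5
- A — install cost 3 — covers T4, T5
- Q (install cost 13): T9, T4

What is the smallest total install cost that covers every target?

The greedy cost-per-new-target heuristic would pick A and H for 14, but a cheaper cover exists.
H alone covers T9, T4, T5 — every target.
Total install cost: 11.
No cover costs less than 11.

11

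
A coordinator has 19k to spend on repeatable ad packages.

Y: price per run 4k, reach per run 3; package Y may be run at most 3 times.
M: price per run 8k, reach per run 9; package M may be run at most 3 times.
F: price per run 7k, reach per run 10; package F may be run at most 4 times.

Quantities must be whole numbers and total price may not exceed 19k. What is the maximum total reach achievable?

23

F has the best ratio (10/7); taking only F gives at most 2×10 = 20 (stopped by the price limit).
Mixing does better — 1×Y and 2×F: price 18 ≤ 19, reach 1·3 + 2·10 = 23.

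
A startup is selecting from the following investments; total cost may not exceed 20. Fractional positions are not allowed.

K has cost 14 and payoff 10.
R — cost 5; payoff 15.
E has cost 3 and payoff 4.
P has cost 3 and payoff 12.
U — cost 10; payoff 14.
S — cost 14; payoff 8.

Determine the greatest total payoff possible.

41

Allowing fractional choices, the relaxed optimum would be about 43.7, but investments are indivisible.
R + E + P: cost 5 + 3 + 3 = 11 ≤ 20, payoff 15 + 4 + 12 = 31.
R + E + U: cost 5 + 3 + 10 = 18 ≤ 20, payoff 15 + 4 + 14 = 33.
R + P + U: cost 5 + 3 + 10 = 18 ≤ 20, payoff 15 + 12 + 14 = 41.
Best is R, P, and U with total payoff 41.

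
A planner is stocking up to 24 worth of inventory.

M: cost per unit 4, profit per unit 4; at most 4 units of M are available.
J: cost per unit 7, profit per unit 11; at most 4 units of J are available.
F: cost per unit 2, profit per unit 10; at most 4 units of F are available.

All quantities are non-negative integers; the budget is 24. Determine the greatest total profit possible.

This is a bounded integer knapsack.
2×M, 1×J, and 4×F: cost 23 ≤ 24, profit 2·4 + 1·11 + 4·10 = 59.
2×J and 4×F: cost 22 ≤ 24, profit 2·11 + 4·10 = 62.
Best is 62.

62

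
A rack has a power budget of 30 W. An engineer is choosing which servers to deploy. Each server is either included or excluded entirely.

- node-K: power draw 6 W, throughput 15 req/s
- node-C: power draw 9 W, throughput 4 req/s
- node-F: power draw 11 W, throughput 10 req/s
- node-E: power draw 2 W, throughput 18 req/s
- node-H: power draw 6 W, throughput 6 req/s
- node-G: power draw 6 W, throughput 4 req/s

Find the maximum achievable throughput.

49

Treat it as a binary knapsack problem.
Allowing fractional choices, the relaxed optimum would be about 52.3, but servers are indivisible.
node-K + node-F + node-E + node-H: power draw 6 + 11 + 2 + 6 = 25 ≤ 30, throughput 15 + 10 + 18 + 6 = 49.
node-K + node-C + node-F + node-E: power draw 6 + 9 + 11 + 2 = 28 ≤ 30, throughput 15 + 4 + 10 + 18 = 47.
node-K + node-F + node-E + node-G: power draw 6 + 11 + 2 + 6 = 25 ≤ 30, throughput 15 + 10 + 18 + 4 = 47.
Best is node-K, node-F, node-E, and node-H with total throughput 49.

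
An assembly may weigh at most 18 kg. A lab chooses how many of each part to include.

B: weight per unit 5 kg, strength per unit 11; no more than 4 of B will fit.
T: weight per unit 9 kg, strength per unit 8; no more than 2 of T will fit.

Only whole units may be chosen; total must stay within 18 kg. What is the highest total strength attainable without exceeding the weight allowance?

33

B has the best ratio (11/5); taking only B gives at most 3×11 = 33 (stopped by the weight limit).
Optimal: 3×B: weight 15 ≤ 18, strength 3·11 = 33.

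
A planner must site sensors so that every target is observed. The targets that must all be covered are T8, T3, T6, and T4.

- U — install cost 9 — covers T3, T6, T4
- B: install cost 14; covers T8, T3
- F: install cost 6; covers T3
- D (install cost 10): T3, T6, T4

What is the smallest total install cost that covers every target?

Choose U and B: together they cover T8, T3, T6, T4 — every target.
Total install cost: 9 + 14 = 23.
No cover costs less than 23.

23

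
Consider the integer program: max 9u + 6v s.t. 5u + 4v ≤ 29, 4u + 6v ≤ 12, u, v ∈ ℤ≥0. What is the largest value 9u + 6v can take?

(u,v)=(3,0): 5·3+4·0=15≤29, 4·3+6·0=12≤12, objective 27.
(u,v)=(2,0): 5·2+4·0=10≤29, 4·2+6·0=8≤12, objective 18.
The best lattice point is (3,0), giving 27.

27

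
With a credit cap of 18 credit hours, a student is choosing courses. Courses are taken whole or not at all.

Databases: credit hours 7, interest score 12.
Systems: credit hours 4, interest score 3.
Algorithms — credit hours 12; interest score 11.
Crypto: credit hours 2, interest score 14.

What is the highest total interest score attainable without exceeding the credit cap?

29

Databases + Crypto: credit hours 7 + 2 = 9 ≤ 18, interest score 12 + 14 = 26.
Systems + Algorithms + Crypto: credit hours 4 + 12 + 2 = 18 ≤ 18, interest score 3 + 11 + 14 = 28.
Databases + Systems + Crypto: credit hours 7 + 4 + 2 = 13 ≤ 18, interest score 12 + 3 + 14 = 29.
Best is Databases, Systems, and Crypto with total interest score 29.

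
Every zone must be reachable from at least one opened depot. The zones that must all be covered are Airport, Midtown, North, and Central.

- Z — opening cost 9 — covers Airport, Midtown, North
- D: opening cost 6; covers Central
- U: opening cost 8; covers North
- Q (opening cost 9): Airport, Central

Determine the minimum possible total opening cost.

Choose Z and D: together they cover Airport, Midtown, North, Central — every zone.
Total opening cost: 9 + 6 = 15.

15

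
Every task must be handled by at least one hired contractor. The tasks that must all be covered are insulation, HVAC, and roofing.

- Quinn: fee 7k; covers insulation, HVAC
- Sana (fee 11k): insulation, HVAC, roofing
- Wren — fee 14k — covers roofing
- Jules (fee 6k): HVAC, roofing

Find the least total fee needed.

11

Sana alone covers insulation, HVAC, roofing — every task.
Total fee: 11.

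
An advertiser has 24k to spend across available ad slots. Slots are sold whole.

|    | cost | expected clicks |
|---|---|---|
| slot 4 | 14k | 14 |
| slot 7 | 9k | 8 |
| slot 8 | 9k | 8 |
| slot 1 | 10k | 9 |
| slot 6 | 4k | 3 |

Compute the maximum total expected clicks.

Treat it as a binary knapsack problem.
slot 4 + slot 7: cost 14 + 9 = 23 ≤ 24, expected clicks 14 + 8 = 22.
slot 4 + slot 1: cost 14 + 10 = 24 ≤ 24, expected clicks 14 + 9 = 23.
Best is slot 4 and slot 1 with total expected clicks 23.

23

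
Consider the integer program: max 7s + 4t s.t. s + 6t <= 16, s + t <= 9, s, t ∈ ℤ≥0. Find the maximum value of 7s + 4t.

(s,t)=(9,0) is feasible, giving 63.
(s,t)=(8,1) is feasible, giving 60.
(s,t)=(8,0) is feasible, giving 56.
No feasible integer point exceeds 63.

63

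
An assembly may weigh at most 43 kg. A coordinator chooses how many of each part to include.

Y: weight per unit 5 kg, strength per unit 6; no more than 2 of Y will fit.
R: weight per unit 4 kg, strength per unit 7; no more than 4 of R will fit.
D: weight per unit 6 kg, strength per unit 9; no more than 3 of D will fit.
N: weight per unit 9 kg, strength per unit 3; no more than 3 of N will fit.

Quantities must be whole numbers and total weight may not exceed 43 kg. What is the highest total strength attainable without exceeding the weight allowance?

This is a bounded integer knapsack.
Take 1×Y, 4×R, and 3×D: weight 39 ≤ 43, strength 1·6 + 4·7 + 3·9 = 61.
R has the best ratio (7/4) and is taken to its limit of 4; remaining capacity is filled optimally with the others.

61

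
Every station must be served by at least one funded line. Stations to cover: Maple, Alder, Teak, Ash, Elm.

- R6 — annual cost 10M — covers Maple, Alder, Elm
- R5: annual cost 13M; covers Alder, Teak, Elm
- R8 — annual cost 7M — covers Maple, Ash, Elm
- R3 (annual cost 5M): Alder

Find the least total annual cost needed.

The greedy cost-per-new-station heuristic would pick R8, R3, and R5 for 25, but a cheaper cover exists.
Choose R5 and R8: together they cover Maple, Alder, Teak, Ash, Elm — every station.
Total annual cost: 13 + 7 = 20.
No cover costs less than 20.

20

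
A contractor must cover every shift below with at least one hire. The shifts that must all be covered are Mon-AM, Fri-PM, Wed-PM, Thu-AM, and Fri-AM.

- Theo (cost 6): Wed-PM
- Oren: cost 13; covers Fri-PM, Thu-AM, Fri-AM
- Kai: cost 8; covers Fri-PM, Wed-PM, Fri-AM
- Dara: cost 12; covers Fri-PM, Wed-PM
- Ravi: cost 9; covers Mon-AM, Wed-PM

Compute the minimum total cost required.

The greedy cost-per-new-shift heuristic would pick Kai, Ravi, and Oren for 30, but a cheaper cover exists.
Choose Oren and Ravi: together they cover Mon-AM, Fri-PM, Wed-PM, Thu-AM, Fri-AM — every shift.
Total cost: 13 + 9 = 22.
No cover costs less than 22.

22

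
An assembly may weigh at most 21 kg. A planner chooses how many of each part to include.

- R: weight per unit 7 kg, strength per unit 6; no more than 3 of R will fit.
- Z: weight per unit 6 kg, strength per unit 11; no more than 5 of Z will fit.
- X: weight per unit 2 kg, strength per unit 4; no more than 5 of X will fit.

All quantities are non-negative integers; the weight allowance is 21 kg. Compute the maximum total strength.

X has the best ratio (4/2); taking only X gives at most 5×4 = 20 (stopped by the supply cap of 5).
Mixing does better — 2×Z and 4×X: weight 20 ≤ 21, strength 2·11 + 4·4 = 38.

38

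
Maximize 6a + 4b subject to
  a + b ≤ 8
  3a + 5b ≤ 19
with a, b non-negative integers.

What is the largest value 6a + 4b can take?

36

(a,b)=(6,0): 1·6+1·0=6≤8, 3·6+5·0=18≤19, objective 36.
(a,b)=(5,0): 1·5+1·0=5≤8, 3·5+5·0=15≤19, objective 30.
Maximum is 36 at (a,b)=(6,0).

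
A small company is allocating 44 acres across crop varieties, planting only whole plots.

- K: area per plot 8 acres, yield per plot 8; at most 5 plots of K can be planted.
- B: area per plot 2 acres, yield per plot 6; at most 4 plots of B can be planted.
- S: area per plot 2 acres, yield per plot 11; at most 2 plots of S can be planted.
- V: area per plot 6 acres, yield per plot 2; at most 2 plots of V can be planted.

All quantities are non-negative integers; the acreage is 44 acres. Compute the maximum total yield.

78

S has the best ratio (11/2); taking only S gives at most 2×11 = 22 (stopped by the supply cap of 2).
Mixing does better — 4×K, 4×B, and 2×S: area 44 ≤ 44, yield 4·8 + 4·6 + 2·11 = 78.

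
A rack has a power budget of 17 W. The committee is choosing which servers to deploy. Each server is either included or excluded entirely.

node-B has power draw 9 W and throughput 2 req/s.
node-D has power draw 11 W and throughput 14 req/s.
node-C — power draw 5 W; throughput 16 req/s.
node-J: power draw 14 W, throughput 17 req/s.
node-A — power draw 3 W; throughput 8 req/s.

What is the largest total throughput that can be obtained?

30

Take node-D and node-C: power draw 11 + 5 = 16 ≤ 17, throughput 14 + 16 = 30.
No other feasible combination does better.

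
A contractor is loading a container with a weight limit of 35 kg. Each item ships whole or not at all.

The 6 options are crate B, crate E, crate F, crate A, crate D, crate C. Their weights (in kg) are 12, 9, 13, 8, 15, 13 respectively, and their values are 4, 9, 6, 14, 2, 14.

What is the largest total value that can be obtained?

Take crate E, crate A, and crate C: weight 9 + 8 + 13 = 30 ≤ 35, value 9 + 14 + 14 = 37.
No other feasible combination does better.

37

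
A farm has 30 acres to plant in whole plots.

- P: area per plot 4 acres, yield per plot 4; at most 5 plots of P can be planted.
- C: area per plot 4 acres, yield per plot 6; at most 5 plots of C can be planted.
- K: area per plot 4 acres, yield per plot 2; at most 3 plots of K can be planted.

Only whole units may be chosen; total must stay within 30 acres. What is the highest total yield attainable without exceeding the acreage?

38

C has the best ratio (6/4); taking only C gives at most 5×6 = 30 (stopped by the supply cap of 5).
Mixing does better — 2×P and 5×C: area 28 ≤ 30, yield 2·4 + 5·6 = 38.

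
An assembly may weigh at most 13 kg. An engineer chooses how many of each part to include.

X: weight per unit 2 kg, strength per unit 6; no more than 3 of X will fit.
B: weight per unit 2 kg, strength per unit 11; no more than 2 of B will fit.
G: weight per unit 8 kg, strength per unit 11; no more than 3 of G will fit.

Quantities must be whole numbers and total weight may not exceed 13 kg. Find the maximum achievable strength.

3×X and 2×B: weight 10 ≤ 13, strength 3·6 + 2·11 = 40.
2×X and 2×B: weight 8 ≤ 13, strength 2·6 + 2·11 = 34.
Best is 40.

40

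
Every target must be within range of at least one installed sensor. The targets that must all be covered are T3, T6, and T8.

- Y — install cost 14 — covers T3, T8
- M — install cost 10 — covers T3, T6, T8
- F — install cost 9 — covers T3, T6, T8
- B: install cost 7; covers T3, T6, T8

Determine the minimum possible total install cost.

7

B alone covers T3, T6, T8 — every target.
Total install cost: 7.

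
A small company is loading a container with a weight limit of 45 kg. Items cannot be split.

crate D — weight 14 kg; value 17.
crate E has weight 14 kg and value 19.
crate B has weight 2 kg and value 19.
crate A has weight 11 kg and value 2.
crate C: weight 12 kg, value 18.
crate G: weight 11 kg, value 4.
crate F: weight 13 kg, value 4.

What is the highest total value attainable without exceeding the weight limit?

73

crate E + crate B + crate C + crate F: weight 14 + 2 + 12 + 13 = 41 ≤ 45, value 19 + 19 + 18 + 4 = 60.
crate D + crate E + crate B + crate C: weight 14 + 14 + 2 + 12 = 42 ≤ 45, value 17 + 19 + 19 + 18 = 73.
crate E + crate B + crate C + crate G: weight 14 + 2 + 12 + 11 = 39 ≤ 45, value 19 + 19 + 18 + 4 = 60.
Best is crate D, crate E, crate B, and crate C with total value 73.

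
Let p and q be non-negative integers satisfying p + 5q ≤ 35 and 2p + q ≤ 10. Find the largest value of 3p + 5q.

36

The continuous relaxation peaks at (1.67, 6.67) with value 38.33; rounding to a feasible lattice point costs some objective.
(p,q)=(2,6): 1·2+5·6=32≤35, 2·2+1·6=10≤10, objective 36.
(p,q)=(0,7): 1·0+5·7=35≤35, 2·0+1·7=7≤10, objective 35.
(p,q)=(1,6): 1·1+5·6=31≤35, 2·1+1·6=8≤10, objective 33.
(p,q)=(2,5): 1·2+5·5=27≤35, 2·2+1·5=9≤10, objective 31.
No feasible integer point exceeds 36.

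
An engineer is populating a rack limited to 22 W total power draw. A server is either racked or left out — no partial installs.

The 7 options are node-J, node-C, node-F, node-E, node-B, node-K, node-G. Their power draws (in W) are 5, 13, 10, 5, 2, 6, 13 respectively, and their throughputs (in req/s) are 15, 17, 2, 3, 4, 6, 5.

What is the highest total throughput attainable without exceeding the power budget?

node-J + node-C: power draw 5 + 13 = 18 ≤ 22, throughput 15 + 17 = 32.
node-J + node-E + node-B + node-K: power draw 5 + 5 + 2 + 6 = 18 ≤ 22, throughput 15 + 3 + 4 + 6 = 28.
node-J + node-C + node-B: power draw 5 + 13 + 2 = 20 ≤ 22, throughput 15 + 17 + 4 = 36.
Best is node-J, node-C, and node-B with total throughput 36.

36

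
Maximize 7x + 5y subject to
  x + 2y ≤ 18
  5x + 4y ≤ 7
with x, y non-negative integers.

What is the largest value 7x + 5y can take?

Relaxing integrality, the LP optimum is 9.80 at (x,y) = (1.4, 0), which is not an integer point.
(x,y)=(1,0): 1·1+2·0=1≤18, 5·1+4·0=5≤7, objective 7.
(x,y)=(0,1): 1·0+2·1=2≤18, 5·0+4·1=4≤7, objective 5.
No feasible integer point exceeds 7.

7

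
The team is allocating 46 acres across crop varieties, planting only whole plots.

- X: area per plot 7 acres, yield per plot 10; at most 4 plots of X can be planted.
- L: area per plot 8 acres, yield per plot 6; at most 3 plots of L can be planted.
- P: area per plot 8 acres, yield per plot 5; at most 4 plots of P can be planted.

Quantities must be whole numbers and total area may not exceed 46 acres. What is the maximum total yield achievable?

52

X has the best ratio (10/7); taking only X gives at most 4×10 = 40 (stopped by the supply cap of 4).
Mixing does better — 4×X and 2×L: area 44 ≤ 46, yield 4·10 + 2·6 = 52.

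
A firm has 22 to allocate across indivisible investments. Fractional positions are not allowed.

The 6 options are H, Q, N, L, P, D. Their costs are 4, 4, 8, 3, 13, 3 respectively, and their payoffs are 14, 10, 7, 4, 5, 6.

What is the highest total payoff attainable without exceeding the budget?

41

Take H, Q, N, L, and D: cost 4 + 4 + 8 + 3 + 3 = 22 ≤ 22, payoff 14 + 10 + 7 + 4 + 6 = 41.
No other feasible combination does better.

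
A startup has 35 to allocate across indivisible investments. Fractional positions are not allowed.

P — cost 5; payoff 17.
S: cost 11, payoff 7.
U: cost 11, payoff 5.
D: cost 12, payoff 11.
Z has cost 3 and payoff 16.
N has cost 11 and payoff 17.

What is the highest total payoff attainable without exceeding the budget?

61

This is an integer program with binary decision variables.
P + S + Z + N: cost 5 + 11 + 3 + 11 = 30 ≤ 35, payoff 17 + 7 + 16 + 17 = 57.
P + U + Z + N: cost 5 + 11 + 3 + 11 = 30 ≤ 35, payoff 17 + 5 + 16 + 17 = 55.
P + D + Z + N: cost 5 + 12 + 3 + 11 = 31 ≤ 35, payoff 17 + 11 + 16 + 17 = 61.
Best is P, D, Z, and N with total payoff 61.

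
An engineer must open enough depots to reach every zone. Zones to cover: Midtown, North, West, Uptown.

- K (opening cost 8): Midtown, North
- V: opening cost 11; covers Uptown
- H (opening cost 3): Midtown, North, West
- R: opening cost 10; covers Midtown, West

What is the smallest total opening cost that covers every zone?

14

This is an integer covering problem.
Choose V and H: together they cover Midtown, North, West, Uptown — every zone.
Total opening cost: 11 + 3 = 14.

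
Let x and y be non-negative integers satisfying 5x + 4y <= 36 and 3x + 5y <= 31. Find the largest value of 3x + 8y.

48

The continuous relaxation peaks at (0, 6.2) with value 49.60; rounding to a feasible lattice point costs some objective.
(x,y)=(0,6): 5·0+4·6=24≤36, 3·0+5·6=30≤31, objective 48.
(x,y)=(1,5): 5·1+4·5=25≤36, 3·1+5·5=28≤31, objective 43.
(x,y)=(0,5): 5·0+4·5=20≤36, 3·0+5·5=25≤31, objective 40.
The best lattice point is (0,6), giving 48.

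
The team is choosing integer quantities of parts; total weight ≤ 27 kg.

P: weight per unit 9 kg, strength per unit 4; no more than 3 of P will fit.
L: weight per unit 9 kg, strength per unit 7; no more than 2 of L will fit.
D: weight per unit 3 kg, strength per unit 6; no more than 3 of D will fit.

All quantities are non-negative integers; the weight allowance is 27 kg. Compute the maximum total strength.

This is a bounded integer knapsack.
D has the best ratio (6/3); taking only D gives at most 3×6 = 18 (stopped by the supply cap of 3).
Mixing does better — 2×L and 3×D: weight 27 ≤ 27, strength 2·7 + 3·6 = 32.

32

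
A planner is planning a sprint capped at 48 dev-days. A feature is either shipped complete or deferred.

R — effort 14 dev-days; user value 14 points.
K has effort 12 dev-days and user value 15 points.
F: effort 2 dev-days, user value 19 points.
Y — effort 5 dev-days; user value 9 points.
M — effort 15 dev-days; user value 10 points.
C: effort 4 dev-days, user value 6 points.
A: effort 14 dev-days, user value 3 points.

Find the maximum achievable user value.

67

This is a 0-1 knapsack instance.
Allowing fractional choices, the relaxed optimum would be about 70.3, but features are indivisible.
R + K + F + Y + M: effort 14 + 12 + 2 + 5 + 15 = 48 ≤ 48, user value 14 + 15 + 19 + 9 + 10 = 67.
R + K + F + M + C: effort 14 + 12 + 2 + 15 + 4 = 47 ≤ 48, user value 14 + 15 + 19 + 10 + 6 = 64.
R + K + F + Y + C: effort 14 + 12 + 2 + 5 + 4 = 37 ≤ 48, user value 14 + 15 + 19 + 9 + 6 = 63.
Best is R, K, F, Y, and M with total user value 67.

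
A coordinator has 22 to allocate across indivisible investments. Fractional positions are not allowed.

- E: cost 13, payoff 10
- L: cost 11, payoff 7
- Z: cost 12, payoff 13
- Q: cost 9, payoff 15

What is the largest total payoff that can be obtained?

Z + Q: cost 12 + 9 = 21 ≤ 22, payoff 13 + 15 = 28.
E + Q: cost 13 + 9 = 22 ≤ 22, payoff 10 + 15 = 25.
Best is Z and Q with total payoff 28.

28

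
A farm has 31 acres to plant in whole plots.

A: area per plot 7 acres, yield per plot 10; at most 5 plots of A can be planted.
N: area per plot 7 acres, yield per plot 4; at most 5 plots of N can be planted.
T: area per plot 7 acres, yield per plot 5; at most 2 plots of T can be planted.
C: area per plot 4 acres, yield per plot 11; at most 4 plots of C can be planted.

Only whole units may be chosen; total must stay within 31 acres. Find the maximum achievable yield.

C has the best ratio (11/4); taking only C gives at most 4×11 = 44 (stopped by the supply cap of 4).
Mixing does better — 2×A and 4×C: area 30 ≤ 31, yield 2·10 + 4·11 = 64.

64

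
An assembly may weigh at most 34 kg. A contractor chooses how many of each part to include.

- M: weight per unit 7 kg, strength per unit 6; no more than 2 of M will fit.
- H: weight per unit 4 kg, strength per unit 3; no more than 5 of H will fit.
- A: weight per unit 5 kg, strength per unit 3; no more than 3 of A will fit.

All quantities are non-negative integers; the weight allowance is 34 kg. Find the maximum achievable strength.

This is a bounded integer knapsack.
M has the best ratio (6/7); taking only M gives at most 2×6 = 12 (stopped by the supply cap of 2).
Mixing does better — 2×M and 5×H: weight 34 ≤ 34, strength 2·6 + 5·3 = 27.

27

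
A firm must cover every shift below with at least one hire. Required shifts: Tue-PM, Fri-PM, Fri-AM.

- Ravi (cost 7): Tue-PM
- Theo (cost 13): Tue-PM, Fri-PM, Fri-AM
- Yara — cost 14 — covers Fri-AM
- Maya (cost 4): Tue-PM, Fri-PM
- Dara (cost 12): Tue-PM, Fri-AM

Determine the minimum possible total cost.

13

The greedy cost-per-new-shift heuristic would pick Maya and Dara for 16, but a cheaper cover exists.
Theo alone covers Tue-PM, Fri-PM, Fri-AM — every shift.
Total cost: 13.
No cover costs less than 13.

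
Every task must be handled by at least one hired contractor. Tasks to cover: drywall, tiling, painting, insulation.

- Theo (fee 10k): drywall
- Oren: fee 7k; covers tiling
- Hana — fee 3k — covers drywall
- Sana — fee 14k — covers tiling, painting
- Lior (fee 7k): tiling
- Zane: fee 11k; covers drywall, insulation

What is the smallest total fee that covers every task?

25

This is an integer covering problem.
The greedy cost-per-new-task heuristic would pick Hana, Oren, Zane, and Sana for 35, but a cheaper cover exists.
Choose Sana and Zane: together they cover drywall, tiling, painting, insulation — every task.
Total fee: 14 + 11 = 25.
No cover costs less than 25.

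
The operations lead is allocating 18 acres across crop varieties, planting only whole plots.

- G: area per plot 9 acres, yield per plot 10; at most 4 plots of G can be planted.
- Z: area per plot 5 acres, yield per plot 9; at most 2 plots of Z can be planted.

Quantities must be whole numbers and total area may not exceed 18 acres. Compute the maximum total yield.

20

Take 2×G: area 18 ≤ 18, yield 2·10 = 20.
No other integer combination yields more.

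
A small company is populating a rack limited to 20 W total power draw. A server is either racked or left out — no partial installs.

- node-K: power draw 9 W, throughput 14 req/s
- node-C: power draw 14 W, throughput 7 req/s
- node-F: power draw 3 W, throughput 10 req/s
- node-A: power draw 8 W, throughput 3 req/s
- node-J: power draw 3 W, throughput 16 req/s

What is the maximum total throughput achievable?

40

This is a 0-1 knapsack instance.
node-K + node-A + node-J: power draw 9 + 8 + 3 = 20 ≤ 20, throughput 14 + 3 + 16 = 33.
node-K + node-F + node-J: power draw 9 + 3 + 3 = 15 ≤ 20, throughput 14 + 10 + 16 = 40.
node-C + node-F + node-J: power draw 14 + 3 + 3 = 20 ≤ 20, throughput 7 + 10 + 16 = 33.
Best is node-K, node-F, and node-J with total throughput 40.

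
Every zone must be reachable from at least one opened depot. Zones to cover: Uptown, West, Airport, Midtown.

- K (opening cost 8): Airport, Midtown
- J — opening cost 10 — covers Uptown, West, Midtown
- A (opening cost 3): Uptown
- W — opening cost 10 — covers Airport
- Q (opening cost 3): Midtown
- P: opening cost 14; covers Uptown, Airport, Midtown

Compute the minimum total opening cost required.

18

This is an integer covering problem.
The greedy cost-per-new-zone heuristic would pick A, Q, K, and J for 24, but a cheaper cover exists.
Choose K and J: together they cover Uptown, West, Airport, Midtown — every zone.
Total opening cost: 8 + 10 = 18.
No cover costs less than 18.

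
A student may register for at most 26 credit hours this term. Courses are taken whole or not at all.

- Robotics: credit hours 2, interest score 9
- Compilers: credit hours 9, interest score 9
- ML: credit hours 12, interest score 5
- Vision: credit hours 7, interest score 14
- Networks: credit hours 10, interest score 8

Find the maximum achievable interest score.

This is a 0-1 knapsack instance.
Robotics + Vision + Networks: credit hours 2 + 7 + 10 = 19 ≤ 26, interest score 9 + 14 + 8 = 31.
Robotics + Compilers + Vision: credit hours 2 + 9 + 7 = 18 ≤ 26, interest score 9 + 9 + 14 = 32.
Compilers + Vision + Networks: credit hours 9 + 7 + 10 = 26 ≤ 26, interest score 9 + 14 + 8 = 31.
Best is Robotics, Compilers, and Vision with total interest score 32.

32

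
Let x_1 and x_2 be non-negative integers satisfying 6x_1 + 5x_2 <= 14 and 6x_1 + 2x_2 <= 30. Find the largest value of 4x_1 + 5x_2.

10

(x_1,x_2)=(0,2): 6·0+5·2=10≤14, 6·0+2·2=4≤30, objective 10.
(x_1,x_2)=(1,1): 6·1+5·1=11≤14, 6·1+2·1=8≤30, objective 9.
(x_1,x_2)=(0,1): 6·0+5·1=5≤14, 6·0+2·1=2≤30, objective 5.
No feasible integer point exceeds 10.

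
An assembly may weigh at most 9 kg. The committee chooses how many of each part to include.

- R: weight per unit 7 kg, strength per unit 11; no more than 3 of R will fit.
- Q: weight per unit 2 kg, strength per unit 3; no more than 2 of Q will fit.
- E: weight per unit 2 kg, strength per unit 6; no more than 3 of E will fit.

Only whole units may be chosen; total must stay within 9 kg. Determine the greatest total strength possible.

21

E has the best ratio (6/2); taking only E gives at most 3×6 = 18 (stopped by the supply cap of 3).
Mixing does better — 1×Q and 3×E: weight 8 ≤ 9, strength 1·3 + 3·6 = 21.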